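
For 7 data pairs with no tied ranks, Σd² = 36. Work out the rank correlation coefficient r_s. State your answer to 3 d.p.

ρ = 1 − 6Σd² / [n(n²−1)] = 1 − 6×36 / (7×48)
  = 1 − 216/336 = 1 − 0.6429 ≈ 0.357

0.357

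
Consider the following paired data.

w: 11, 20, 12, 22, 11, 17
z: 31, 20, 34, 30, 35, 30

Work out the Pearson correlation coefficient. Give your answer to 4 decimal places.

-0.6658

n = 6, Σw = 93, Σz = 180, Σw² = 1559, Σz² = 5542, Σwz = 2704
nΣwz − ΣwΣz = 16224 − 16740 = -516
nΣw² − (Σw)² = 9354 − 8649 = 705; nΣz² − (Σz)² = 33252 − 32400 = 852
r = -516 / √(705 × 852) = -516 / 775.0226 ≈ -0.6658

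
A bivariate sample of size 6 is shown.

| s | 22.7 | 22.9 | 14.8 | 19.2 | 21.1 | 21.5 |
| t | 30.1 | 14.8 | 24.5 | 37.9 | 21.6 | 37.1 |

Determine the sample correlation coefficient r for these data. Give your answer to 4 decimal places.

n = 6, Σs = 122.2, Σt = 166, Σs² = 2534.84, Σt² = 5004.68, Σst = 3365.88
nΣst − ΣsΣt = 20195.28 − 20285.2 = -89.92
nΣs² − (Σs)² = 15209.04 − 14932.84 = 276.2; nΣt² − (Σt)² = 30028.08 − 27556 = 2472.08
r = -89.92 / √(276.2 × 2472.08) = -89.92 / 826.3102 ≈ -0.1088

-0.1088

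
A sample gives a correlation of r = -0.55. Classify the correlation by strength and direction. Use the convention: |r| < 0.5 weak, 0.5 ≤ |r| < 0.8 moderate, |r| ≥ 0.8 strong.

r = -0.55 < 0 so the relationship is negative.
|r| = 0.55, which falls in the moderate range.

moderate negative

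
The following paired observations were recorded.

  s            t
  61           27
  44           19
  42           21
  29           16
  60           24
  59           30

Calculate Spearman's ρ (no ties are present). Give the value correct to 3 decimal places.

Rank s: 6, 3, 2, 1, 5, 4
Rank t: 5, 2, 3, 1, 4, 6
d = rank(s) − rank(t): 1, 1, -1, 0, 1, -2; Σd² = 8
ρ = 1 − 6Σd² / [n(n²−1)] = 1 − 6×8 / (6×35) = 1 − 48/210 ≈ 0.771

0.771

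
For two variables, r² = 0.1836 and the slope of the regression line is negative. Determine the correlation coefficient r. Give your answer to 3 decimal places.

|r| = √0.1836 = 0.428
The association is negative, so r = −0.428.

-0.428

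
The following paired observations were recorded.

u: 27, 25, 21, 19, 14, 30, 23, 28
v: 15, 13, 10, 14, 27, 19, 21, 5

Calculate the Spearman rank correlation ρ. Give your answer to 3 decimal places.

-0.286

Rank u: 6, 5, 3, 2, 1, 8, 4, 7
Rank v: 5, 3, 2, 4, 8, 6, 7, 1
d = rank(u) − rank(v): 1, 2, 1, -2, -7, 2, -3, 6; Σd² = 108
ρ = 1 − 6Σd² / [n(n²−1)] = 1 − 6×108 / (8×63) = 1 − 648/504 ≈ -0.286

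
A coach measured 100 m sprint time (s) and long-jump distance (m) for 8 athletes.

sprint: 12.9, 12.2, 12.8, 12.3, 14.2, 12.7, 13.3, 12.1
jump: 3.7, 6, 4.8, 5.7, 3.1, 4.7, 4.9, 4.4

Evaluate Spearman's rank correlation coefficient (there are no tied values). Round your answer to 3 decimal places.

Rank sprint: 6, 2, 5, 3, 8, 4, 7, 1
Rank jump: 2, 8, 5, 7, 1, 4, 6, 3
d = rank(sprint) − rank(jump): 4, -6, 0, -4, 7, 0, 1, -2; Σd² = 122
ρ = 1 − 6Σd² / [n(n²−1)] = 1 − 6×122 / (8×63) = 1 − 732/504 ≈ -0.452

-0.452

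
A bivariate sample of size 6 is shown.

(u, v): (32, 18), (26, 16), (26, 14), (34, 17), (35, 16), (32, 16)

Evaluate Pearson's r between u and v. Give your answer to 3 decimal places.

0.582

n = 6, Σu = 185, Σv = 97, Σu² = 5781, Σv² = 1577, Σuv = 3006
nΣuv − ΣuΣv = 18036 − 17945 = 91
nΣu² − (Σu)² = 34686 − 34225 = 461; nΣv² − (Σv)² = 9462 − 9409 = 53
r = 91 / √(461 × 53) = 91 / 156.3106 ≈ 0.582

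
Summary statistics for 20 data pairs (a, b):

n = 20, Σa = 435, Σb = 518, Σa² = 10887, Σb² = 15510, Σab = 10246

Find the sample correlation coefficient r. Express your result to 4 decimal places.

-0.5906

r = (nΣab − ΣaΣb) / √[(nΣa² − (Σa)²)(nΣb² − (Σb)²)]
Numerator: 20×10246 − 435×518 = -20410
Denominator: √[(217740 − 189225)(310200 − 268324)] = √[28515 × 41876] = 34555.6673
r = -20410 / 34555.6673 ≈ -0.5906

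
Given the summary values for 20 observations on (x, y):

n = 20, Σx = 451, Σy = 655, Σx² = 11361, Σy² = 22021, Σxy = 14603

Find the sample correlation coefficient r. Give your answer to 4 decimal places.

-0.2030

r = (nΣxy − ΣxΣy) / √[(nΣx² − (Σx)²)(nΣy² − (Σy)²)]
Numerator: 20×14603 − 451×655 = -3345
Denominator: √[(227220 − 203401)(440420 − 429025)] = √[23819 × 11395] = 16474.7536
r = -3345 / 16474.7536 ≈ -0.2030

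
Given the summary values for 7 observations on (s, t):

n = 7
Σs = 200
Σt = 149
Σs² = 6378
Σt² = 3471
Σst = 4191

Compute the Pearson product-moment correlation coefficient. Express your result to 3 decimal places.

r = (nΣst − ΣsΣt) / √[(nΣs² − (Σs)²)(nΣt² − (Σt)²)]
Numerator: 7×4191 − 200×149 = -463
Denominator: √[(44646 − 40000)(24297 − 22201)] = √[4646 × 2096] = 3120.5794
r = -463 / 3120.5794 ≈ -0.148

-0.148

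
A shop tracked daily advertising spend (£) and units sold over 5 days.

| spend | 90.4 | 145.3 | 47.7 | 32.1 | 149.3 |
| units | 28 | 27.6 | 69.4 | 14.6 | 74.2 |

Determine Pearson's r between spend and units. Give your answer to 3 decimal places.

n = 5, Σx = 464.8, Σy = 213.8, Σx² = 54880.44, Σy² = 12080.92, Σxy = 21398.58
nΣxy − ΣxΣy = 106992.9 − 99374.24 = 7618.66
nΣx² − (Σx)² = 274402.2 − 216039.04 = 58363.16; nΣy² − (Σy)² = 60404.6 − 45710.44 = 14694.16
r = 7618.66 / √(58363.16 × 14694.16) = 7618.66 / 29284.7676 ≈ 0.260

0.260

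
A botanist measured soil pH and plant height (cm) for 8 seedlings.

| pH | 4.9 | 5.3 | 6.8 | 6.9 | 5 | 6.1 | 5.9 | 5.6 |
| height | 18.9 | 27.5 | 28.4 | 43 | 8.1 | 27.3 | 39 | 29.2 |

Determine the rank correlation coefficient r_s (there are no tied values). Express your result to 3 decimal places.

0.714

Rank pH: 1, 3, 7, 8, 2, 6, 5, 4
Rank height: 2, 4, 5, 8, 1, 3, 7, 6
d = rank(pH) − rank(height): -1, -1, 2, 0, 1, 3, -2, -2; Σd² = 24
ρ = 1 − 6Σd² / [n(n²−1)] = 1 − 6×24 / (8×63) = 1 − 144/504 ≈ 0.714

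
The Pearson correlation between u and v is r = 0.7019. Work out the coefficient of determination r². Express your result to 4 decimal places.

r² = (0.7019)² = 0.4927

0.4927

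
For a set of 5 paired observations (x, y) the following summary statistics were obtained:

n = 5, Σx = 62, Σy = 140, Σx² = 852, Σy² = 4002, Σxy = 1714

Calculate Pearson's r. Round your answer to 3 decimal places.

-0.266

r = (nΣxy − ΣxΣy) / √[(nΣx² − (Σx)²)(nΣy² − (Σy)²)]
Numerator: 5×1714 − 62×140 = -110
Denominator: √[(4260 − 3844)(20010 − 19600)] = √[416 × 410] = 412.9891
r = -110 / 412.9891 ≈ -0.266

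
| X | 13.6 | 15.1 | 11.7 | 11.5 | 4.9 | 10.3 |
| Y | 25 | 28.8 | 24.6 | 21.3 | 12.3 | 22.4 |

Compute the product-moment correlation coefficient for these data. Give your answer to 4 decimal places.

0.9743

n = 6, ΣX = 67.1, ΣY = 134.4, ΣX² = 812.21, ΣY² = 3166.34, ΣXY = 1598.64
nΣXY − ΣXΣY = 9591.84 − 9018.24 = 573.6
nΣX² − (ΣX)² = 4873.26 − 4502.41 = 370.85; nΣY² − (ΣY)² = 18998.04 − 18063.36 = 934.68
r = 573.6 / √(370.85 × 934.68) = 573.6 / 588.7496 ≈ 0.9743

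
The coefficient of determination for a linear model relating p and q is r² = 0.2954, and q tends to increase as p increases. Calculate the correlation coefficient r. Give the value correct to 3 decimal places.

0.544

|r| = √0.2954 = 0.544
The association is positive, so r = 0.544.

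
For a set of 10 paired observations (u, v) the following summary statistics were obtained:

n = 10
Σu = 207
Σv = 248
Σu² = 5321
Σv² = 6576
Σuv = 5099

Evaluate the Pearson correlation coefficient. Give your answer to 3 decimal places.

r = (nΣuv − ΣuΣv) / √[(nΣu² − (Σu)²)(nΣv² − (Σv)²)]
Numerator: 10×5099 − 207×248 = -346
Denominator: √[(53210 − 42849)(65760 − 61504)] = √[10361 × 4256] = 6640.5132
r = -346 / 6640.5132 ≈ -0.052

-0.052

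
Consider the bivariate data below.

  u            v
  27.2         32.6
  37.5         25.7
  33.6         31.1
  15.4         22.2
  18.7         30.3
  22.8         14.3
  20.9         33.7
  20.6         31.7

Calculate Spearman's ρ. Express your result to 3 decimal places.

0.095

Rank u: 6, 8, 7, 1, 2, 5, 4, 3
Rank v: 7, 3, 5, 2, 4, 1, 8, 6
d = rank(u) − rank(v): -1, 5, 2, -1, -2, 4, -4, -3; Σd² = 76
ρ = 1 − 6Σd² / [n(n²−1)] = 1 − 6×76 / (8×63) = 1 − 456/504 ≈ 0.095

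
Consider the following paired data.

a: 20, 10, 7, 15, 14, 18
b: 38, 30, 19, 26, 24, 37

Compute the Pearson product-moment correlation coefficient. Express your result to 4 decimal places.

n = 6, Σa = 84, Σb = 174, Σa² = 1294, Σb² = 5326, Σab = 2585
nΣab − ΣaΣb = 15510 − 14616 = 894
nΣa² − (Σa)² = 7764 − 7056 = 708; nΣb² − (Σb)² = 31956 − 30276 = 1680
r = 894 / √(708 × 1680) = 894 / 1090.6145 ≈ 0.8197

0.8197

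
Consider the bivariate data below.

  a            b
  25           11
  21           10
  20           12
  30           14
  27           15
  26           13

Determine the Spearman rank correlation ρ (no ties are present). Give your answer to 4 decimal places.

Rank a: 3, 2, 1, 6, 5, 4
Rank b: 2, 1, 3, 5, 6, 4
d = rank(a) − rank(b): 1, 1, -2, 1, -1, 0; Σd² = 8
ρ = 1 − 6Σd² / [n(n²−1)] = 1 − 6×8 / (6×35) = 1 − 48/210 ≈ 0.7714

0.7714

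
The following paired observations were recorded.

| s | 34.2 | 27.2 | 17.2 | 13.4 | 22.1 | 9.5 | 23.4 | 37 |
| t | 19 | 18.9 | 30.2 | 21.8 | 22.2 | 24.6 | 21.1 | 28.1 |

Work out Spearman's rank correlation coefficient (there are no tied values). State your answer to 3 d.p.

Rank s: 7, 6, 3, 2, 4, 1, 5, 8
Rank t: 2, 1, 8, 4, 5, 6, 3, 7
d = rank(s) − rank(t): 5, 5, -5, -2, -1, -5, 2, 1; Σd² = 110
ρ = 1 − 6Σd² / [n(n²−1)] = 1 − 6×110 / (8×63) = 1 − 660/504 ≈ -0.310

-0.310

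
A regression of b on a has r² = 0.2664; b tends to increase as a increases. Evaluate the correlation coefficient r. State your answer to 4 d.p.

0.5161

|r| = √0.2664 = 0.5161
The association is positive, so r = 0.5161.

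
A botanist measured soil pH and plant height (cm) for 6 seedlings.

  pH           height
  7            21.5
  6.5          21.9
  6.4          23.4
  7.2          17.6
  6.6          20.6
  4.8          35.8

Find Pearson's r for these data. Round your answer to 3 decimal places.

-0.978

n = 6, Σx = 38.5, Σy = 140.8, Σx² = 250.65, Σy² = 3505.18, Σxy = 877.13
nΣxy − ΣxΣy = 5262.78 − 5420.8 = -158.02
nΣx² − (Σx)² = 1503.9 − 1482.25 = 21.65; nΣy² − (Σy)² = 21031.08 − 19824.64 = 1206.44
r = -158.02 / √(21.65 × 1206.44) = -158.02 / 161.6151 ≈ -0.978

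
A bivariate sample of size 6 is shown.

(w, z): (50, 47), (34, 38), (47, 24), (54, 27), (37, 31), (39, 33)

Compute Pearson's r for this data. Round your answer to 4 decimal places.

-0.1154

n = 6, Σw = 261, Σz = 200, Σw² = 11671, Σz² = 7008, Σwz = 8662
nΣwz − ΣwΣz = 51972 − 52200 = -228
nΣw² − (Σw)² = 70026 − 68121 = 1905; nΣz² − (Σz)² = 42048 − 40000 = 2048
r = -228 / √(1905 × 2048) = -228 / 1975.2063 ≈ -0.1154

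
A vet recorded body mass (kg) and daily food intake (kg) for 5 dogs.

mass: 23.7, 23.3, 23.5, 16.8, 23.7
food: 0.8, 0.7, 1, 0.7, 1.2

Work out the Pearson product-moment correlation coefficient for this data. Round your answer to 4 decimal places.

n = 5, Σx = 111, Σy = 4.4, Σx² = 2500.76, Σy² = 4.06, Σxy = 98.97
nΣxy − ΣxΣy = 494.85 − 488.4 = 6.45
nΣx² − (Σx)² = 12503.8 − 12321 = 182.8; nΣy² − (Σy)² = 20.3 − 19.36 = 0.94
r = 6.45 / √(182.8 × 0.94) = 6.45 / 13.1085 ≈ 0.4920

0.4920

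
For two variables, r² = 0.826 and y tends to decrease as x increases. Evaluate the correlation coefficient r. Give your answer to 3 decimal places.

|r| = √0.826 = 0.909
The association is negative, so r = −0.909.

-0.909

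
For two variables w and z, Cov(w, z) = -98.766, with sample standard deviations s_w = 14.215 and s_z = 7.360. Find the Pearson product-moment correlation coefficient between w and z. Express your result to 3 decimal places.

r = Cov(w,z) / (s_w · s_z) = -98.766 / (14.215 × 7.360)
  = -98.766 / 104.6224 ≈ -0.944

-0.944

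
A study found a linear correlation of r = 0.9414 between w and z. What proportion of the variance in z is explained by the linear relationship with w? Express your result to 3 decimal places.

r² = (0.9414)² = 0.886

0.886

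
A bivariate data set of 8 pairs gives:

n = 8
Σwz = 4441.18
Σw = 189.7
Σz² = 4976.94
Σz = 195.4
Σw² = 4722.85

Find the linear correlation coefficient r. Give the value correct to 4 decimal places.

r = (nΣwz − ΣwΣz) / √[(nΣw² − (Σw)²)(nΣz² − (Σz)²)]
Numerator: 8×4441.18 − 189.7×195.4 = -1537.94
Denominator: √[(37782.8 − 35986.09)(39815.52 − 38181.16)] = √[1796.71 × 1634.36] = 1713.6134
r = -1537.94 / 1713.6134 ≈ -0.8975

-0.8975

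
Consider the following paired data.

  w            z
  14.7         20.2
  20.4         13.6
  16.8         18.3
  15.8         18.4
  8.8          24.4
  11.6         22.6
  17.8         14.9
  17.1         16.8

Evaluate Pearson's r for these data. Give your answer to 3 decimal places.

n = 8, Σw = 123, Σz = 149.2, Σw² = 1985.38, Σz² = 2876.82, Σwz = 2201.92
nΣwz − ΣwΣz = 17615.36 − 18351.6 = -736.24
nΣw² − (Σw)² = 15883.04 − 15129 = 754.04; nΣz² − (Σz)² = 23014.56 − 22260.64 = 753.92
r = -736.24 / √(754.04 × 753.92) = -736.24 / 753.9800 ≈ -0.976

-0.976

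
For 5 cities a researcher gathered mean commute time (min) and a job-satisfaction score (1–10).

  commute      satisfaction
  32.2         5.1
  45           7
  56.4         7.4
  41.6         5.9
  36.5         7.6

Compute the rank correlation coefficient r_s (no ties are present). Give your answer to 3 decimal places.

0.400

Rank commute: 1, 4, 5, 3, 2
Rank satisfaction: 1, 3, 4, 2, 5
d = rank(commute) − rank(satisfaction): 0, 1, 1, 1, -3; Σd² = 12
ρ = 1 − 6Σd² / [n(n²−1)] = 1 − 6×12 / (5×24) = 1 − 72/120 ≈ 0.400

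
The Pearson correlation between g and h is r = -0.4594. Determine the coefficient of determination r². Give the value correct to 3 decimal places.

r² = (-0.4594)² = 0.211

0.211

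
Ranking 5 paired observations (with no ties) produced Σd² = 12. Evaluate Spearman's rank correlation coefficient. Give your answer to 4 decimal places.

ρ = 1 − 6Σd² / [n(n²−1)] = 1 − 6×12 / (5×24)
  = 1 − 72/120 = 1 − 0.60000 ≈ 0.4000

0.4000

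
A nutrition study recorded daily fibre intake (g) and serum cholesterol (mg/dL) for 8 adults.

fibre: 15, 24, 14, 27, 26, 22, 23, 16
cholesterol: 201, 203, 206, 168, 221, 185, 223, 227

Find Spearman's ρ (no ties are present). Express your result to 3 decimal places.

-0.238

Rank fibre: 2, 6, 1, 8, 7, 4, 5, 3
Rank cholesterol: 3, 4, 5, 1, 6, 2, 7, 8
d = rank(fibre) − rank(cholesterol): -1, 2, -4, 7, 1, 2, -2, -5; Σd² = 104
ρ = 1 − 6Σd² / [n(n²−1)] = 1 − 6×104 / (8×63) = 1 − 624/504 ≈ -0.238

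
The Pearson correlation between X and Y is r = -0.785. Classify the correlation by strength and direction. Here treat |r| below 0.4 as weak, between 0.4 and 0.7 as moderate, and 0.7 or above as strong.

r = -0.785 < 0 so the relationship is negative.
|r| = 0.785, which falls in the strong range.

strong negative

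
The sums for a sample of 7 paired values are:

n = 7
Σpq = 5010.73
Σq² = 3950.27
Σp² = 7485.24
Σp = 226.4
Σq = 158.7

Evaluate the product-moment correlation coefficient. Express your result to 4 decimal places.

-0.5097

r = (nΣpq − ΣpΣq) / √[(nΣp² − (Σp)²)(nΣq² − (Σq)²)]
Numerator: 7×5010.73 − 226.4×158.7 = -854.57
Denominator: √[(52396.68 − 51256.96)(27651.89 − 25185.69)] = √[1139.72 × 2466.2] = 1676.5373
r = -854.57 / 1676.5373 ≈ -0.5097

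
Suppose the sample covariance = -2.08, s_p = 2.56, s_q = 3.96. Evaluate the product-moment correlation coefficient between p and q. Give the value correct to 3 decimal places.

-0.205

r = Cov(p,q) / (s_p · s_q) = -2.08 / (2.56 × 3.96)
  = -2.08 / 10.1376 ≈ -0.205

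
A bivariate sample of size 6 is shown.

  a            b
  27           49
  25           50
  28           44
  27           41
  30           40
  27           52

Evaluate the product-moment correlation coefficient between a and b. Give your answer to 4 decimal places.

n = 6, Σa = 164, Σb = 276, Σa² = 4496, Σb² = 12822, Σab = 7516
nΣab − ΣaΣb = 45096 − 45264 = -168
nΣa² − (Σa)² = 26976 − 26896 = 80; nΣb² − (Σb)² = 76932 − 76176 = 756
r = -168 / √(80 × 756) = -168 / 245.9268 ≈ -0.6831

-0.6831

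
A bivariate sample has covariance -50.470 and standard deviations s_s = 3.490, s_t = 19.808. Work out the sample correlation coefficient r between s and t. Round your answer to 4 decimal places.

-0.7301

r = Cov(s,t) / (s_s · s_t) = -50.470 / (3.490 × 19.808)
  = -50.470 / 69.1299 ≈ -0.7301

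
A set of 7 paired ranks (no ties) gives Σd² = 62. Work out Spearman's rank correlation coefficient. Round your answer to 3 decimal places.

-0.107

ρ = 1 − 6Σd² / [n(n²−1)] = 1 − 6×62 / (7×48)
  = 1 − 372/336 = 1 − 1.1071 ≈ -0.107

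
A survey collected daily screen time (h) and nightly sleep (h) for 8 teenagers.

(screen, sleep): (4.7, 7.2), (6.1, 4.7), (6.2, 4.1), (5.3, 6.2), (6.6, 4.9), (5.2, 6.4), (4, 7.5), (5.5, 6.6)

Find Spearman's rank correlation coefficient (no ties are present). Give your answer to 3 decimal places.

Rank screen: 2, 6, 7, 4, 8, 3, 1, 5
Rank sleep: 7, 2, 1, 4, 3, 5, 8, 6
d = rank(screen) − rank(sleep): -5, 4, 6, 0, 5, -2, -7, -1; Σd² = 156
ρ = 1 − 6Σd² / [n(n²−1)] = 1 − 6×156 / (8×63) = 1 − 936/504 ≈ -0.857

-0.857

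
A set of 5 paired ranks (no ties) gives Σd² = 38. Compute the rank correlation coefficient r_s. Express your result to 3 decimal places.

-0.900

ρ = 1 − 6Σd² / [n(n²−1)] = 1 − 6×38 / (5×24)
  = 1 − 228/120 = 1 − 1.9000 ≈ -0.900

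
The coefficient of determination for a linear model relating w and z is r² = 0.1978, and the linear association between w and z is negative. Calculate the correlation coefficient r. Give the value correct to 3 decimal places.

-0.445

|r| = √0.1978 = 0.445
The association is negative, so r = −0.445.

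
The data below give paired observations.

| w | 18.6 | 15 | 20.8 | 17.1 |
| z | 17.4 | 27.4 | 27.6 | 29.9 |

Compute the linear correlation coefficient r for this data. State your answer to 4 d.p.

n = 4, Σw = 71.5, Σz = 102.3, Σw² = 1296.01, Σz² = 2709.29, Σwz = 1820.01
nΣwz − ΣwΣz = 7280.04 − 7314.45 = -34.41
nΣw² − (Σw)² = 5184.04 − 5112.25 = 71.79; nΣz² − (Σz)² = 10837.16 − 10465.29 = 371.87
r = -34.41 / √(71.79 × 371.87) = -34.41 / 163.3908 ≈ -0.2106

-0.2106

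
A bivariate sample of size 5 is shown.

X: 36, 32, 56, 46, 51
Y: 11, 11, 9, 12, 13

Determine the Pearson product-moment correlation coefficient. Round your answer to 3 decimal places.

n = 5, ΣX = 221, ΣY = 56, ΣX² = 10173, ΣY² = 636, ΣXY = 2467
nΣXY − ΣXΣY = 12335 − 12376 = -41
nΣX² − (ΣX)² = 50865 − 48841 = 2024; nΣY² − (ΣY)² = 3180 − 3136 = 44
r = -41 / √(2024 × 44) = -41 / 298.4225 ≈ -0.137

-0.137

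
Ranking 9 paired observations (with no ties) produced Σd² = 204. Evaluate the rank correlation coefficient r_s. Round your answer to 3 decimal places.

ρ = 1 − 6Σd² / [n(n²−1)] = 1 − 6×204 / (9×80)
  = 1 − 1224/720 = 1 − 1.7000 ≈ -0.700

-0.700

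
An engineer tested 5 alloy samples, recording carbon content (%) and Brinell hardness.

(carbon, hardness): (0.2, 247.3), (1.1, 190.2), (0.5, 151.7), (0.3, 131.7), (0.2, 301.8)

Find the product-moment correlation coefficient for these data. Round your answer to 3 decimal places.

-0.340

n = 5, Σx = 2.3, Σy = 1022.7, Σx² = 1.63, Σy² = 228774.35, Σxy = 434.4
nΣxy − ΣxΣy = 2172 − 2352.21 = -180.21
nΣx² − (Σx)² = 8.15 − 5.29 = 2.86; nΣy² − (Σy)² = 1143871.75 − 1045915.29 = 97956.46
r = -180.21 / √(2.86 × 97956.46) = -180.21 / 529.2972 ≈ -0.340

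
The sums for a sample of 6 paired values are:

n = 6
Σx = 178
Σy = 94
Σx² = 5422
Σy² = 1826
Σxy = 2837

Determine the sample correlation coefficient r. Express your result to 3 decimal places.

r = (nΣxy − ΣxΣy) / √[(nΣx² − (Σx)²)(nΣy² − (Σy)²)]
Numerator: 6×2837 − 178×94 = 290
Denominator: √[(32532 − 31684)(10956 − 8836)] = √[848 × 2120] = 1340.8057
r = 290 / 1340.8057 ≈ 0.216

0.216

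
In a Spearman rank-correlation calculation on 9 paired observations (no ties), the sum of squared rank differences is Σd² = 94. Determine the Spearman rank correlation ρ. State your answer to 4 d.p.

ρ = 1 − 6Σd² / [n(n²−1)] = 1 − 6×94 / (9×80)
  = 1 − 564/720 = 1 − 0.78333 ≈ 0.2167

0.2167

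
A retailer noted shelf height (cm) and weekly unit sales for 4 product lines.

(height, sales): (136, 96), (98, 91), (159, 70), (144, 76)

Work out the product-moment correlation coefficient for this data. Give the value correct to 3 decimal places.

n = 4, Σx = 537, Σy = 333, Σx² = 74117, Σy² = 28173, Σxy = 44048
nΣxy − ΣxΣy = 176192 − 178821 = -2629
nΣx² − (Σx)² = 296468 − 288369 = 8099; nΣy² − (Σy)² = 112692 − 110889 = 1803
r = -2629 / √(8099 × 1803) = -2629 / 3821.3214 ≈ -0.688

-0.688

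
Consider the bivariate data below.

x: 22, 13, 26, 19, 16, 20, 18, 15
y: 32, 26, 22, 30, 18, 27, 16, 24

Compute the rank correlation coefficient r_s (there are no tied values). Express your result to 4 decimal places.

0.2857

Rank x: 7, 1, 8, 5, 3, 6, 4, 2
Rank y: 8, 5, 3, 7, 2, 6, 1, 4
d = rank(x) − rank(y): -1, -4, 5, -2, 1, 0, 3, -2; Σd² = 60
ρ = 1 − 6Σd² / [n(n²−1)] = 1 − 6×60 / (8×63) = 1 − 360/504 ≈ 0.2857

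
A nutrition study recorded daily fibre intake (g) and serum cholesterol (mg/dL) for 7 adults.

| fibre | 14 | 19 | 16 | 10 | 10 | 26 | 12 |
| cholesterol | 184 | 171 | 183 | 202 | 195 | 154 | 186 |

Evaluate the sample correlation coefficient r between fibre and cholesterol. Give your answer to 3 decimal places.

-0.976

n = 7, Σx = 107, Σy = 1275, Σx² = 1833, Σy² = 233727, Σxy = 18959
nΣxy − ΣxΣy = 132713 − 136425 = -3712
nΣx² − (Σx)² = 12831 − 11449 = 1382; nΣy² − (Σy)² = 1636089 − 1625625 = 10464
r = -3712 / √(1382 × 10464) = -3712 / 3802.7948 ≈ -0.976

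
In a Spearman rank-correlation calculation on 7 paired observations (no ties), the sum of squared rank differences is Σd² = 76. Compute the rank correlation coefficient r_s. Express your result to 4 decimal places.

-0.3571

ρ = 1 − 6Σd² / [n(n²−1)] = 1 − 6×76 / (7×48)
  = 1 − 456/336 = 1 − 1.35714 ≈ -0.3571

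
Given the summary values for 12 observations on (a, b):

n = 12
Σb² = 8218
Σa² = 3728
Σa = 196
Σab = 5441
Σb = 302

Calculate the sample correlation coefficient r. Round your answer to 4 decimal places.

r = (nΣab − ΣaΣb) / √[(nΣa² − (Σa)²)(nΣb² − (Σb)²)]
Numerator: 12×5441 − 196×302 = 6100
Denominator: √[(44736 − 38416)(98616 − 91204)] = √[6320 × 7412] = 6844.2560
r = 6100 / 6844.2560 ≈ 0.8913

0.8913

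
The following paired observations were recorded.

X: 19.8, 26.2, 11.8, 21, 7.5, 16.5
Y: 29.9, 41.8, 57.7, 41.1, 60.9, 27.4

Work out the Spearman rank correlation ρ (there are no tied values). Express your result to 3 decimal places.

-0.429

Rank X: 4, 6, 2, 5, 1, 3
Rank Y: 2, 4, 5, 3, 6, 1
d = rank(X) − rank(Y): 2, 2, -3, 2, -5, 2; Σd² = 50
ρ = 1 − 6Σd² / [n(n²−1)] = 1 − 6×50 / (6×35) = 1 − 300/210 ≈ -0.429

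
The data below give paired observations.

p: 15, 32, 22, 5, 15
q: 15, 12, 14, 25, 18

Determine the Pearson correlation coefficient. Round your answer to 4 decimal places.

-0.9048

n = 5, Σp = 89, Σq = 84, Σp² = 1983, Σq² = 1514, Σpq = 1312
nΣpq − ΣpΣq = 6560 − 7476 = -916
nΣp² − (Σp)² = 9915 − 7921 = 1994; nΣq² − (Σq)² = 7570 − 7056 = 514
r = -916 / √(1994 × 514) = -916 / 1012.3814 ≈ -0.9048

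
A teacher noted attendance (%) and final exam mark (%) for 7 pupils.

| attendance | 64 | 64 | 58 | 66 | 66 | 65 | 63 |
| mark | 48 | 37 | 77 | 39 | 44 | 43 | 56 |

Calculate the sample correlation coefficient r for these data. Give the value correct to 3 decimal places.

n = 7, Σx = 446, Σy = 344, Σx² = 28462, Σy² = 18044, Σxy = 21707
nΣxy − ΣxΣy = 151949 − 153424 = -1475
nΣx² − (Σx)² = 199234 − 198916 = 318; nΣy² − (Σy)² = 126308 − 118336 = 7972
r = -1475 / √(318 × 7972) = -1475 / 1592.1985 ≈ -0.926

-0.926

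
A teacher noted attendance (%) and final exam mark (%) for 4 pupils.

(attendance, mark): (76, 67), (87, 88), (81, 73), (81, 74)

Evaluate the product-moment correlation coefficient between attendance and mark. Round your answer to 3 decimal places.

n = 4, Σx = 325, Σy = 302, Σx² = 26467, Σy² = 23038, Σxy = 24655
nΣxy − ΣxΣy = 98620 − 98150 = 470
nΣx² − (Σx)² = 105868 − 105625 = 243; nΣy² − (Σy)² = 92152 − 91204 = 948
r = 470 / √(243 × 948) = 470 / 479.9625 ≈ 0.979

0.979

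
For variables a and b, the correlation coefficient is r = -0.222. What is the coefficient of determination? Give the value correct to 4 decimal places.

0.0493

r² = (-0.222)² = 0.0493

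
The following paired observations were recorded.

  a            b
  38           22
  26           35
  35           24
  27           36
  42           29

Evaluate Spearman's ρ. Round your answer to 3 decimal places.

-0.600

Rank a: 4, 1, 3, 2, 5
Rank b: 1, 4, 2, 5, 3
d = rank(a) − rank(b): 3, -3, 1, -3, 2; Σd² = 32
ρ = 1 − 6Σd² / [n(n²−1)] = 1 − 6×32 / (5×24) = 1 − 192/120 ≈ -0.600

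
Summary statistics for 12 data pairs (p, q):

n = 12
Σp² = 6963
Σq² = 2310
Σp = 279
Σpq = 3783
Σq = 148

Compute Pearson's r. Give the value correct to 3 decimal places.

r = (nΣpq − ΣpΣq) / √[(nΣp² − (Σp)²)(nΣq² − (Σq)²)]
Numerator: 12×3783 − 279×148 = 4104
Denominator: √[(83556 − 77841)(27720 − 21904)] = √[5715 × 5816] = 5765.2788
r = 4104 / 5765.2788 ≈ 0.712

0.712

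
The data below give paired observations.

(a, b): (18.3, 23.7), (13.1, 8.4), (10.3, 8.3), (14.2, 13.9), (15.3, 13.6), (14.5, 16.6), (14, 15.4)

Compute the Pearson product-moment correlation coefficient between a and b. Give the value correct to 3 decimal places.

n = 7, Σa = 99.7, Σb = 99.9, Σa² = 1454.57, Σb² = 1592.03, Σab = 1491
nΣab − ΣaΣb = 10437 − 9960.03 = 476.97
nΣa² − (Σa)² = 10181.99 − 9940.09 = 241.9; nΣb² − (Σb)² = 11144.21 − 9980.01 = 1164.2
r = 476.97 / √(241.9 × 1164.2) = 476.97 / 530.6788 ≈ 0.899

0.899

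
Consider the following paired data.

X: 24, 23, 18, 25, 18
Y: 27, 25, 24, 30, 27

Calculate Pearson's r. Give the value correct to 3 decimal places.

0.588

n = 5, ΣX = 108, ΣY = 133, ΣX² = 2378, ΣY² = 3559, ΣXY = 2891
nΣXY − ΣXΣY = 14455 − 14364 = 91
nΣX² − (ΣX)² = 11890 − 11664 = 226; nΣY² − (ΣY)² = 17795 − 17689 = 106
r = 91 / √(226 × 106) = 91 / 154.7773 ≈ 0.588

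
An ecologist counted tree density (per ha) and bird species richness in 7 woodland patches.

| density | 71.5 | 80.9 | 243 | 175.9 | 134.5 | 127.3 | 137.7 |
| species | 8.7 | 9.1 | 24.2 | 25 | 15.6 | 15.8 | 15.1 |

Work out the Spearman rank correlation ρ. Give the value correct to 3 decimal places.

Rank density: 1, 2, 7, 6, 4, 3, 5
Rank species: 1, 2, 6, 7, 4, 5, 3
d = rank(density) − rank(species): 0, 0, 1, -1, 0, -2, 2; Σd² = 10
ρ = 1 − 6Σd² / [n(n²−1)] = 1 − 6×10 / (7×48) = 1 − 60/336 ≈ 0.821

0.821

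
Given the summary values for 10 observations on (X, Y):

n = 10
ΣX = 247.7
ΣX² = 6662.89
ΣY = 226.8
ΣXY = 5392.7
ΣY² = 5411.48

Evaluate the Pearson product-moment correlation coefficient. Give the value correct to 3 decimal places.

r = (nΣXY − ΣXΣY) / √[(nΣX² − (ΣX)²)(nΣY² − (ΣY)²)]
Numerator: 10×5392.7 − 247.7×226.8 = -2251.36
Denominator: √[(66628.9 − 61355.29)(54114.8 − 51438.24)] = √[5273.61 × 2676.56] = 3757.0113
r = -2251.36 / 3757.0113 ≈ -0.599

-0.599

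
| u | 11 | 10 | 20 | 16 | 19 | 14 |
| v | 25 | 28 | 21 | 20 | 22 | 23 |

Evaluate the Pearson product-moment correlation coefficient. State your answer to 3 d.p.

n = 6, Σu = 90, Σv = 139, Σu² = 1434, Σv² = 3263, Σuv = 2035
nΣuv − ΣuΣv = 12210 − 12510 = -300
nΣu² − (Σu)² = 8604 − 8100 = 504; nΣv² − (Σv)² = 19578 − 19321 = 257
r = -300 / √(504 × 257) = -300 / 359.9000 ≈ -0.834

-0.834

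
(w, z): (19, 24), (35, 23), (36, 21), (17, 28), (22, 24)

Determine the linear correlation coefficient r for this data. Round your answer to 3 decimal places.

-0.814

n = 5, Σw = 129, Σz = 120, Σw² = 3655, Σz² = 2906, Σwz = 3021
nΣwz − ΣwΣz = 15105 − 15480 = -375
nΣw² − (Σw)² = 18275 − 16641 = 1634; nΣz² − (Σz)² = 14530 − 14400 = 130
r = -375 / √(1634 × 130) = -375 / 460.8904 ≈ -0.814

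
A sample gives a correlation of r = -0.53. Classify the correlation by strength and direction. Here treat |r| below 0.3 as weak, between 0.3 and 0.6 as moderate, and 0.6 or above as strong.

moderate negative

r = -0.53 < 0 so the relationship is negative.
|r| = 0.53, which falls in the moderate range.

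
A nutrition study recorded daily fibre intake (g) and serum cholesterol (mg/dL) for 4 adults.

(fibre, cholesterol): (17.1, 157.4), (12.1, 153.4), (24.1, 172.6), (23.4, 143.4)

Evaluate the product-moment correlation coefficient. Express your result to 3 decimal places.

n = 4, Σx = 76.7, Σy = 626.8, Σx² = 1567.19, Σy² = 98660.64, Σxy = 12062.9
nΣxy − ΣxΣy = 48251.6 − 48075.56 = 176.04
nΣx² − (Σx)² = 6268.76 − 5882.89 = 385.87; nΣy² − (Σy)² = 394642.56 − 392878.24 = 1764.32
r = 176.04 / √(385.87 × 1764.32) = 176.04 / 825.1049 ≈ 0.213

0.213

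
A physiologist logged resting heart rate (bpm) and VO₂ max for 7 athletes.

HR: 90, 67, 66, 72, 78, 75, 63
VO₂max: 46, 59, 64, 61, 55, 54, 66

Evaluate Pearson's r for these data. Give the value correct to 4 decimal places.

-0.9549

n = 7, Σx = 511, Σy = 405, Σx² = 37807, Σy² = 23711, Σxy = 29207
nΣxy − ΣxΣy = 204449 − 206955 = -2506
nΣx² − (Σx)² = 264649 − 261121 = 3528; nΣy² − (Σy)² = 165977 − 164025 = 1952
r = -2506 / √(3528 × 1952) = -2506 / 2624.2439 ≈ -0.9549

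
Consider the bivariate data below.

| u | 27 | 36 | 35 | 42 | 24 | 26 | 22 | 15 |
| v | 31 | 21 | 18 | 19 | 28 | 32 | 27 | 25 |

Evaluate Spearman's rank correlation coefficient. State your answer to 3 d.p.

-0.476

Rank u: 5, 7, 6, 8, 3, 4, 2, 1
Rank v: 7, 3, 1, 2, 6, 8, 5, 4
d = rank(u) − rank(v): -2, 4, 5, 6, -3, -4, -3, -3; Σd² = 124
ρ = 1 − 6Σd² / [n(n²−1)] = 1 − 6×124 / (8×63) = 1 − 744/504 ≈ -0.476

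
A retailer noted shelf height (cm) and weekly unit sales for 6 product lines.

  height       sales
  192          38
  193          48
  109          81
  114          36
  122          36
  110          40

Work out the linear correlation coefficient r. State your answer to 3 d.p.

-0.217

n = 6, Σx = 840, Σy = 279, Σx² = 125974, Σy² = 14501, Σxy = 38285
nΣxy − ΣxΣy = 229710 − 234360 = -4650
nΣx² − (Σx)² = 755844 − 705600 = 50244; nΣy² − (Σy)² = 87006 − 77841 = 9165
r = -4650 / √(50244 × 9165) = -4650 / 21458.9436 ≈ -0.217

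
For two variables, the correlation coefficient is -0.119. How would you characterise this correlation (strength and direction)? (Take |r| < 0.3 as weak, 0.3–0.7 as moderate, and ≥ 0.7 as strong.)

r = -0.119 < 0 so the relationship is negative.
|r| = 0.119, which falls in the weak range.

weak negative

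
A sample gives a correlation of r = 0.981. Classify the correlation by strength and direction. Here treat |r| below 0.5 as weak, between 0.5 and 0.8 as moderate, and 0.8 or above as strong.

r = 0.981 > 0 so the relationship is positive.
|r| = 0.981, which falls in the strong range.

strong positive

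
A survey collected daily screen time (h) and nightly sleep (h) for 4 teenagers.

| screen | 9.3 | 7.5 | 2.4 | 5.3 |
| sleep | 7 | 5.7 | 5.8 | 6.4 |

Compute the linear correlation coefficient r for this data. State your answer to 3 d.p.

n = 4, Σx = 24.5, Σy = 24.9, Σx² = 176.59, Σy² = 156.09, Σxy = 155.69
nΣxy − ΣxΣy = 622.76 − 610.05 = 12.71
nΣx² − (Σx)² = 706.36 − 600.25 = 106.11; nΣy² − (Σy)² = 624.36 − 620.01 = 4.35
r = 12.71 / √(106.11 × 4.35) = 12.71 / 21.4844 ≈ 0.592

0.592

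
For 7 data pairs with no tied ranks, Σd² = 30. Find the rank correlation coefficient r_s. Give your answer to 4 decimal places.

0.4643

ρ = 1 − 6Σd² / [n(n²−1)] = 1 − 6×30 / (7×48)
  = 1 − 180/336 = 1 − 0.53571 ≈ 0.4643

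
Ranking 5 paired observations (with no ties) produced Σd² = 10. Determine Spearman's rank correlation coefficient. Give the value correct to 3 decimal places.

ρ = 1 − 6Σd² / [n(n²−1)] = 1 − 6×10 / (5×24)
  = 1 − 60/120 = 1 − 0.5000 ≈ 0.500

0.500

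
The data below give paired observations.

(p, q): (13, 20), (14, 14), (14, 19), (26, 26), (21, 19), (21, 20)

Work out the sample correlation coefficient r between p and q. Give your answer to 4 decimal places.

n = 6, Σp = 109, Σq = 118, Σp² = 2119, Σq² = 2394, Σpq = 2217
nΣpq − ΣpΣq = 13302 − 12862 = 440
nΣp² − (Σp)² = 12714 − 11881 = 833; nΣq² − (Σq)² = 14364 − 13924 = 440
r = 440 / √(833 × 440) = 440 / 605.4090 ≈ 0.7268

0.7268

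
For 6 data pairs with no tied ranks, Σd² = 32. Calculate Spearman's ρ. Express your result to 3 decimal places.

0.086

ρ = 1 − 6Σd² / [n(n²−1)] = 1 − 6×32 / (6×35)
  = 1 − 192/210 = 1 − 0.9143 ≈ 0.086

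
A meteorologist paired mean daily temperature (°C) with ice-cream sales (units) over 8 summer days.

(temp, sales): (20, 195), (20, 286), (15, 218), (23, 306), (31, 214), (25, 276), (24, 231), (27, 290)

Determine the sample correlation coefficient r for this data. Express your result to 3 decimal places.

0.150

n = 8, Σx = 185, Σy = 2016, Σx² = 4445, Σy² = 520414, Σxy = 46836
nΣxy − ΣxΣy = 374688 − 372960 = 1728
nΣx² − (Σx)² = 35560 − 34225 = 1335; nΣy² − (Σy)² = 4163312 − 4064256 = 99056
r = 1728 / √(1335 × 99056) = 1728 / 11499.5548 ≈ 0.150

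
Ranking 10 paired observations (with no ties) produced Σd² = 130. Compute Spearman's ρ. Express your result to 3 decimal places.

0.212

ρ = 1 − 6Σd² / [n(n²−1)] = 1 − 6×130 / (10×99)
  = 1 − 780/990 = 1 − 0.7879 ≈ 0.212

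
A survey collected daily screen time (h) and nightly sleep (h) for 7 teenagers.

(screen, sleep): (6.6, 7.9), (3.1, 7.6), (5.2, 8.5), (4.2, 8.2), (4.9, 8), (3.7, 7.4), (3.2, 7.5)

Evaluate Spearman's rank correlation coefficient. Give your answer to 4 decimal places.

Rank screen: 7, 1, 6, 4, 5, 3, 2
Rank sleep: 4, 3, 7, 6, 5, 1, 2
d = rank(screen) − rank(sleep): 3, -2, -1, -2, 0, 2, 0; Σd² = 22
ρ = 1 − 6Σd² / [n(n²−1)] = 1 − 6×22 / (7×48) = 1 − 132/336 ≈ 0.6071

0.6071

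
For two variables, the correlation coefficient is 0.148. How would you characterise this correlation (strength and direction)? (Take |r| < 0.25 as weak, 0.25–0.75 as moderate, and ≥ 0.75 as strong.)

weak positive

r = 0.148 > 0 so the relationship is positive.
|r| = 0.148, which falls in the weak range.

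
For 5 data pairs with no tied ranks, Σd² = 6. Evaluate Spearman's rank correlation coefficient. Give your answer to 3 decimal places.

ρ = 1 − 6Σd² / [n(n²−1)] = 1 − 6×6 / (5×24)
  = 1 − 36/120 = 1 − 0.3000 ≈ 0.700

0.700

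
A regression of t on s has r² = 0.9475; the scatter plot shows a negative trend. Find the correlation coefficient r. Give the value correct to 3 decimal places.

-0.973

|r| = √0.9475 = 0.973
The association is negative, so r = −0.973.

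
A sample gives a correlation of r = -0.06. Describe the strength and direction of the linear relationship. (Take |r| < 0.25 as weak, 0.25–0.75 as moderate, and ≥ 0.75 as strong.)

r = -0.06 < 0 so the relationship is negative.
|r| = 0.06, which falls in the weak range.

weak negative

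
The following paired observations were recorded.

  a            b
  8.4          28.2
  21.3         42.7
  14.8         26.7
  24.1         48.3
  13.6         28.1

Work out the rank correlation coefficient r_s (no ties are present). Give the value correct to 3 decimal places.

Rank a: 1, 4, 3, 5, 2
Rank b: 3, 4, 1, 5, 2
d = rank(a) − rank(b): -2, 0, 2, 0, 0; Σd² = 8
ρ = 1 − 6Σd² / [n(n²−1)] = 1 − 6×8 / (5×24) = 1 − 48/120 ≈ 0.600

0.600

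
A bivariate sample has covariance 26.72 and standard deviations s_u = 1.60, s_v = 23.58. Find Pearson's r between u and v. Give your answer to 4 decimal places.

r = Cov(u,v) / (s_u · s_v) = 26.72 / (1.60 × 23.58)
  = 26.72 / 37.7280 ≈ 0.7082

0.7082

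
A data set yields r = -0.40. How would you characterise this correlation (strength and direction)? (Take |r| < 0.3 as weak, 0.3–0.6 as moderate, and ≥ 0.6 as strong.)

r = -0.40 < 0 so the relationship is negative.
|r| = 0.40, which falls in the moderate range.

moderate negative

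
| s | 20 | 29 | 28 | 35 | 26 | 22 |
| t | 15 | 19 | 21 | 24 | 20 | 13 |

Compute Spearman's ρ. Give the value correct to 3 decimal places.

0.771

Rank s: 1, 5, 4, 6, 3, 2
Rank t: 2, 3, 5, 6, 4, 1
d = rank(s) − rank(t): -1, 2, -1, 0, -1, 1; Σd² = 8
ρ = 1 − 6Σd² / [n(n²−1)] = 1 − 6×8 / (6×35) = 1 − 48/210 ≈ 0.771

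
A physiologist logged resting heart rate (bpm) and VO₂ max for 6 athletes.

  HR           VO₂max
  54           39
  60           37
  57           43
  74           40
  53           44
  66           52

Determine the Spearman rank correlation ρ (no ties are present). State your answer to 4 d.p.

-0.0286

Rank HR: 2, 4, 3, 6, 1, 5
Rank VO₂max: 2, 1, 4, 3, 5, 6
d = rank(HR) − rank(VO₂max): 0, 3, -1, 3, -4, -1; Σd² = 36
ρ = 1 − 6Σd² / [n(n²−1)] = 1 − 6×36 / (6×35) = 1 − 216/210 ≈ -0.0286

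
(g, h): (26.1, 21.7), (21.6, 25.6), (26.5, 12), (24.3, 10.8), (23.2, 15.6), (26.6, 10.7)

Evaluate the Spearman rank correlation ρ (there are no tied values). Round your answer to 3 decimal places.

Rank g: 4, 1, 5, 3, 2, 6
Rank h: 5, 6, 3, 2, 4, 1
d = rank(g) − rank(h): -1, -5, 2, 1, -2, 5; Σd² = 60
ρ = 1 − 6Σd² / [n(n²−1)] = 1 − 6×60 / (6×35) = 1 − 360/210 ≈ -0.714

-0.714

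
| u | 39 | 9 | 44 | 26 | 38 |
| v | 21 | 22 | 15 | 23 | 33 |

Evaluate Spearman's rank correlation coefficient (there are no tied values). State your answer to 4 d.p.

-0.6000

Rank u: 4, 1, 5, 2, 3
Rank v: 2, 3, 1, 4, 5
d = rank(u) − rank(v): 2, -2, 4, -2, -2; Σd² = 32
ρ = 1 − 6Σd² / [n(n²−1)] = 1 − 6×32 / (5×24) = 1 − 192/120 ≈ -0.6000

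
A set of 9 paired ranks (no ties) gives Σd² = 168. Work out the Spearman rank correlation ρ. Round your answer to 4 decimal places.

ρ = 1 − 6Σd² / [n(n²−1)] = 1 − 6×168 / (9×80)
  = 1 − 1008/720 = 1 − 1.40000 ≈ -0.4000

-0.4000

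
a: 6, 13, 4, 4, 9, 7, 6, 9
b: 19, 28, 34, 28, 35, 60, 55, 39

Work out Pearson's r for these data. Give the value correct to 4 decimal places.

n = 8, Σa = 58, Σb = 298, Σa² = 484, Σb² = 12456, Σab = 2142
nΣab − ΣaΣb = 17136 − 17284 = -148
nΣa² − (Σa)² = 3872 − 3364 = 508; nΣb² − (Σb)² = 99648 − 88804 = 10844
r = -148 / √(508 × 10844) = -148 / 2347.0731 ≈ -0.0631

-0.0631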